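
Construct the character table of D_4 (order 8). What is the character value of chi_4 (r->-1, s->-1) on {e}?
Conjugacy classes: {e} of size 1, {r^2} of size 1, {r^1, r^3} of size 2, {s, sr^2, ...} of size 2, {sr, sr^3, ...} of size 2.
Character table:
  irrep \ class              {e} (size 1)  {r^2} (size 1)  {r^1, r^3} (size 2)  {s, sr^2, ...} (size 2)  {sr, sr^3, ...} (size 2)
  chi_1 (triv)               1             1               1                    1                        1                       
  chi_2 (sign: r->1, s->-1)  1             1               1                    -1                       -1                      
  chi_3 (r->-1, s->1)        1             1               -1                   1                        -1                      
  chi_4 (r->-1, s->-1)       1             1               -1                   -1                       1                       
  chi_5 (2d, j=1)            2             -2              0                    0                        0                       

Spot check: chi_4 (r->-1, s->-1) on {e} = 1.

Details: D_4 has order 2*4 = 8 with 5 conjugacy classes, hence 5 irreducibles. Sum of squared dims 1 + 1 + 1 + 1 + 4 = 8 = |G|. Linear characters come from the abelianisation; the 2-dimensional irreps have character r^k -> 2*cos(2*pi*j*k/4), reflections -> 0.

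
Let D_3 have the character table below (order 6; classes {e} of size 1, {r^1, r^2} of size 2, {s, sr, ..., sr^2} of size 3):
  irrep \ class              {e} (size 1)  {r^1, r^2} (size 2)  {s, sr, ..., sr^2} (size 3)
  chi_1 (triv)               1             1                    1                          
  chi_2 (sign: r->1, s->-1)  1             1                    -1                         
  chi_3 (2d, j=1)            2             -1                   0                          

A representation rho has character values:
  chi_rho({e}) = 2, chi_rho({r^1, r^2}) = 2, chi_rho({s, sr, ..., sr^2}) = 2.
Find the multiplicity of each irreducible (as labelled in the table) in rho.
Multiplicities: chi_1: 2, chi_2: 0, chi_3: 0.

Working: Use <chi_rho, chi> = (1/|G|) sum_C |C| * chi_rho(C) * conj(chi(C)) with |G| = 6 for each irreducible chi in the table:
  <chi_rho, chi_1> = (1/6)[1*(2)*conj(1) + 2*(2)*conj(1) + 3*(2)*conj(1)]
      = (1/6)[(2) + (4) + (6)] = 12/6 = 2
  <chi_rho, chi_2> = (1/6)[1*(2)*conj(1) + 2*(2)*conj(1) + 3*(2)*conj(-1)]
      = (1/6)[(2) + (4) + (-6)] = 0/6 = 0
  <chi_rho, chi_3> = (1/6)[1*(2)*conj(2) + 2*(2)*conj(-1) + 3*(2)*conj(0)]
      = (1/6)[(4) + (-4) + (0)] = 0/6 = 0
Dimension check: dim(rho) = sum (mult * dim) = 2*1 + 0*1 + 0*2 = 2 = chi_rho(e) = 2.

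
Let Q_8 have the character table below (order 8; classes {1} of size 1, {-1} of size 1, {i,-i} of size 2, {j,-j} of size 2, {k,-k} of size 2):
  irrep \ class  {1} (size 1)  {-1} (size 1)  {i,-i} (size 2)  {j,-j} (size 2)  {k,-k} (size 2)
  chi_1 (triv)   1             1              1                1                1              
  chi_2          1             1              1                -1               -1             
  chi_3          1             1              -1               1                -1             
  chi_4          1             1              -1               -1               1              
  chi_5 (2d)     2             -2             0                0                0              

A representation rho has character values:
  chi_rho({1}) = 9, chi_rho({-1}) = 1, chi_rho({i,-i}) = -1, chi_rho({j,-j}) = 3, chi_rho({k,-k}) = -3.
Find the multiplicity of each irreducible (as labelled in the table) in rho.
Multiplicities: chi_1: 1, chi_2: 1, chi_3: 3, chi_4: 0, chi_5: 2.

Solution. Use <chi_rho, chi> = (1/|G|) sum_C |C| * chi_rho(C) * conj(chi(C)) with |G| = 8 for each irreducible chi in the table:
  <chi_rho, chi_1> = (1/8)[1*(9)*conj(1) + 1*(1)*conj(1) + 2*(-1)*conj(1) + 2*(3)*conj(1) + 2*(-3)*conj(1)]
      = (1/8)[(9) + (1) + (-2) + (6) + (-6)] = 8/8 = 1
  <chi_rho, chi_2> = (1/8)[1*(9)*conj(1) + 1*(1)*conj(1) + 2*(-1)*conj(1) + 2*(3)*conj(-1) + 2*(-3)*conj(-1)]
      = (1/8)[(9) + (1) + (-2) + (-6) + (6)] = 8/8 = 1
  <chi_rho, chi_3> = (1/8)[1*(9)*conj(1) + 1*(1)*conj(1) + 2*(-1)*conj(-1) + 2*(3)*conj(1) + 2*(-3)*conj(-1)]
      = (1/8)[(9) + (1) + (2) + (6) + (6)] = 24/8 = 3
  <chi_rho, chi_4> = (1/8)[1*(9)*conj(1) + 1*(1)*conj(1) + 2*(-1)*conj(-1) + 2*(3)*conj(-1) + 2*(-3)*conj(1)]
      = (1/8)[(9) + (1) + (2) + (-6) + (-6)] = 0/8 = 0
  <chi_rho, chi_5> = (1/8)[1*(9)*conj(2) + 1*(1)*conj(-2) + 2*(-1)*conj(0) + 2*(3)*conj(0) + 2*(-3)*conj(0)]
      = (1/8)[(18) + (-2) + (0) + (0) + (0)] = 16/8 = 2
Dimension check: dim(rho) = sum (mult * dim) = 1*1 + 1*1 + 3*1 + 0*1 + 2*2 = 9 = chi_rho(e) = 9.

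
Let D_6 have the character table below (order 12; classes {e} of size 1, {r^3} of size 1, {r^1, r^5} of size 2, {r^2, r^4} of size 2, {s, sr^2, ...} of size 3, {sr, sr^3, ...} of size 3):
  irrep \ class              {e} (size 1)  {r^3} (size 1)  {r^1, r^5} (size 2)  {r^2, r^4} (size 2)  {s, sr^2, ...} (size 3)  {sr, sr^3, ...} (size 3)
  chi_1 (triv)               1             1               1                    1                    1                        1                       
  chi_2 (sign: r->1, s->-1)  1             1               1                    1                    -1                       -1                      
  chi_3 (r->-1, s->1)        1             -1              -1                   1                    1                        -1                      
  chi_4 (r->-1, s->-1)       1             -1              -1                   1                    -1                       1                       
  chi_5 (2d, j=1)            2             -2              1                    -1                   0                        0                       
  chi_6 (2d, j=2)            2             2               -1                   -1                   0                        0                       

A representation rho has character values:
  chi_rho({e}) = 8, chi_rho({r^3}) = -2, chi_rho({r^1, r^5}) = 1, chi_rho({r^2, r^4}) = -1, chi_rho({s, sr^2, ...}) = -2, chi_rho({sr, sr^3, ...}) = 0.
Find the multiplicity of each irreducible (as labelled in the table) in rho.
Multiplicities: chi_1: 0, chi_2: 1, chi_3: 0, chi_4: 1, chi_5: 2, chi_6: 1.

Solution. Use <chi_rho, chi> = (1/|G|) sum_C |C| * chi_rho(C) * conj(chi(C)) with |G| = 12 for each irreducible chi in the table:
  <chi_rho, chi_1> = (1/12)[1*(8)*conj(1) + 1*(-2)*conj(1) + 2*(1)*conj(1) + 2*(-1)*conj(1) + 3*(-2)*conj(1) + 3*(0)*conj(1)]
      = (1/12)[(8) + (-2) + (2) + (-2) + (-6) + (0)] = 0/12 = 0
  <chi_rho, chi_2> = (1/12)[1*(8)*conj(1) + 1*(-2)*conj(1) + 2*(1)*conj(1) + 2*(-1)*conj(1) + 3*(-2)*conj(-1) + 3*(0)*conj(-1)]
      = (1/12)[(8) + (-2) + (2) + (-2) + (6) + (0)] = 12/12 = 1
  <chi_rho, chi_3> = (1/12)[1*(8)*conj(1) + 1*(-2)*conj(-1) + 2*(1)*conj(-1) + 2*(-1)*conj(1) + 3*(-2)*conj(1) + 3*(0)*conj(-1)]
      = (1/12)[(8) + (2) + (-2) + (-2) + (-6) + (0)] = 0/12 = 0
  <chi_rho, chi_4> = (1/12)[1*(8)*conj(1) + 1*(-2)*conj(-1) + 2*(1)*conj(-1) + 2*(-1)*conj(1) + 3*(-2)*conj(-1) + 3*(0)*conj(1)]
      = (1/12)[(8) + (2) + (-2) + (-2) + (6) + (0)] = 12/12 = 1
  <chi_rho, chi_5> = (1/12)[1*(8)*conj(2) + 1*(-2)*conj(-2) + 2*(1)*conj(1) + 2*(-1)*conj(-1) + 3*(-2)*conj(0) + 3*(0)*conj(0)]
      = (1/12)[(16) + (4) + (2) + (2) + (0) + (0)] = 24/12 = 2
  <chi_rho, chi_6> = (1/12)[1*(8)*conj(2) + 1*(-2)*conj(2) + 2*(1)*conj(-1) + 2*(-1)*conj(-1) + 3*(-2)*conj(0) + 3*(0)*conj(0)]
      = (1/12)[(16) + (-4) + (-2) + (2) + (0) + (0)] = 12/12 = 1
Dimension check: dim(rho) = sum (mult * dim) = 0*1 + 1*1 + 0*1 + 1*1 + 2*2 + 1*2 = 8 = chi_rho(e) = 8.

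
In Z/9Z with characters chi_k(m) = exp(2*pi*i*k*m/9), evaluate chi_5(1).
chi_5(1) = zeta_9^5 = exp(-8*I*pi/9)

Reasoning: chi_5(1) = zeta_9^(5*1) = zeta_9^5. Since zeta_9^9 = 1, this equals zeta_9^5 = exp(2*pi*i*5/9) = exp(-8*I*pi/9).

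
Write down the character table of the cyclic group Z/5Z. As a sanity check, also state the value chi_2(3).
Character table of Z/5Z (irreps indexed chi_0,...,chi_4 with chi_k(m) = zeta_5^(k*m), zeta_5 = exp(2*pi*i/5)):
  irrep \ class  {0} (size 1)  {1} (size 1)    {2} (size 1)    {3} (size 1)    {4} (size 1)  
  chi_0          1             1               1               1               1             
  chi_1          1             exp(2*I*pi/5)   exp(4*I*pi/5)   exp(-4*I*pi/5)  exp(-2*I*pi/5)
  chi_2          1             exp(4*I*pi/5)   exp(-2*I*pi/5)  exp(2*I*pi/5)   exp(-4*I*pi/5)
  chi_3          1             exp(-4*I*pi/5)  exp(2*I*pi/5)   exp(-2*I*pi/5)  exp(4*I*pi/5) 
  chi_4          1             exp(-2*I*pi/5)  exp(-4*I*pi/5)  exp(4*I*pi/5)   exp(2*I*pi/5) 

Spot check: chi_2(3) = zeta_5^(2*3) = zeta_5^6 = exp(2*I*pi/5).

Explanation: Z/5Z is abelian, so all 5 irreducible complex representations are 1-dimensional. They are given by chi_k(m) = zeta_5^(k*m) for k = 0,...,4. Row orthogonality: sum_m chi_k(m) conj(chi_l(m)) = 5 * [k = l].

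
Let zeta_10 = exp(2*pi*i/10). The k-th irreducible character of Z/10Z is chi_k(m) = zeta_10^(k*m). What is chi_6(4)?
chi_6(4) = zeta_10^24 = exp(4*I*pi/5)

Explanation: chi_6(4) = zeta_10^(6*4) = zeta_10^24. Since zeta_10^10 = 1, this equals zeta_10^4 = exp(2*pi*i*4/10) = exp(4*I*pi/5).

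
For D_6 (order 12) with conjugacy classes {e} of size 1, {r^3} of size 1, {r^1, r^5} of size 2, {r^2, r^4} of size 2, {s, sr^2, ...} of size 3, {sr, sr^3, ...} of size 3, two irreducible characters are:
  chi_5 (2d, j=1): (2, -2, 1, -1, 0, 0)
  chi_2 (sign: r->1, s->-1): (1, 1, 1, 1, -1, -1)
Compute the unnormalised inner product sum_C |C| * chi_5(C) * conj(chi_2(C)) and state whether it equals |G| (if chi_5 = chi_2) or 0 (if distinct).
Sum = 0; so <chi_5, chi_2> = 0 (distinct irreducibles are orthogonal).

Justification: Compute term by term over conjugacy classes (|C| * chi_5(C) * conj(chi_2(C))):
  1*(2)*conj(1) + 1*(-2)*conj(1) + 2*(1)*conj(1) + 2*(-1)*conj(1) + 3*(0)*conj(-1) + 3*(0)*conj(-1)
  = (2) + (-2) + (2) + (-2) + (0) + (0)
  = 0.
Dividing by |G| = 12 gives 0/12 = 0, matching the row-orthogonality relation <chi_5, chi_2> = [chi_5 = chi_2].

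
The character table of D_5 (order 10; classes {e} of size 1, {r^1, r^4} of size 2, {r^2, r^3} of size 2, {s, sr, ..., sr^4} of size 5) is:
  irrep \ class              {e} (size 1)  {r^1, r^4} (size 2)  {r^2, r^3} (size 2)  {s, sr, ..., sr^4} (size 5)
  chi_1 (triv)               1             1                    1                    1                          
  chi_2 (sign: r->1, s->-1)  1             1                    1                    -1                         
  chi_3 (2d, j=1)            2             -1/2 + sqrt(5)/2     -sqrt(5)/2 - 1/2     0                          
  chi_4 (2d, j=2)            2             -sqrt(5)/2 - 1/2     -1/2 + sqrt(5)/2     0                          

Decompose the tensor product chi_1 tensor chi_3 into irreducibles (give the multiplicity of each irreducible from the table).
chi_1 tensor chi_3 = chi_3 (all other irreducibles have multiplicity 0).

Reasoning: The character of a tensor product is the pointwise product (chi_1 * chi_3)(C) = chi_1(C) * chi_3(C):
  {e}: (1)*(2), {r^1, r^4}: (1)*(-1/2 + sqrt(5)/2), {r^2, r^3}: (1)*(-sqrt(5)/2 - 1/2), {s, sr, ..., sr^4}: (1)*(0)
so (chi_1 * chi_3) takes values
  {e} -> 2, {r^1, r^4} -> -1/2 + sqrt(5)/2, {r^2, r^3} -> -sqrt(5)/2 - 1/2, {s, sr, ..., sr^4} -> 0.
Now take the inner product of this character with each irreducible chi from the table, <chi_1*chi_3, chi> = (1/10) sum_C |C| (chi_1*chi_3)(C) conj(chi(C)):
  <chi_1*chi_3, chi_1> = (1/10)[1*(2)*conj(1) + 2*(-1/2 + sqrt(5)/2)*conj(1) + 2*(-sqrt(5)/2 - 1/2)*conj(1) + 5*(0)*conj(1)]
      = (1/10)[(2) + (-1 + sqrt(5)) + (-sqrt(5) - 1) + (0)] = 0/10 = 0
  <chi_1*chi_3, chi_2> = (1/10)[1*(2)*conj(1) + 2*(-1/2 + sqrt(5)/2)*conj(1) + 2*(-sqrt(5)/2 - 1/2)*conj(1) + 5*(0)*conj(-1)]
      = (1/10)[(2) + (-1 + sqrt(5)) + (-sqrt(5) - 1) + (0)] = 0/10 = 0
  <chi_1*chi_3, chi_3> = (1/10)[1*(2)*conj(2) + 2*(-1/2 + sqrt(5)/2)*conj(-1/2 + sqrt(5)/2) + 2*(-sqrt(5)/2 - 1/2)*conj(-sqrt(5)/2 - 1/2) + 5*(0)*conj(0)]
      = (1/10)[(4) + (3 - sqrt(5)) + (sqrt(5) + 3) + (0)] = 10/10 = 1
  <chi_1*chi_3, chi_4> = (1/10)[1*(2)*conj(2) + 2*(-1/2 + sqrt(5)/2)*conj(-sqrt(5)/2 - 1/2) + 2*(-sqrt(5)/2 - 1/2)*conj(-1/2 + sqrt(5)/2) + 5*(0)*conj(0)]
      = (1/10)[(4) + (-2) + (-2) + (0)] = 0/10 = 0
Hence the multiplicities are chi_3: 1. Dimension check: dim(chi_1)*dim(chi_3) = 1*2 = 2 and sum (mult * dim) = 1*2 = 2.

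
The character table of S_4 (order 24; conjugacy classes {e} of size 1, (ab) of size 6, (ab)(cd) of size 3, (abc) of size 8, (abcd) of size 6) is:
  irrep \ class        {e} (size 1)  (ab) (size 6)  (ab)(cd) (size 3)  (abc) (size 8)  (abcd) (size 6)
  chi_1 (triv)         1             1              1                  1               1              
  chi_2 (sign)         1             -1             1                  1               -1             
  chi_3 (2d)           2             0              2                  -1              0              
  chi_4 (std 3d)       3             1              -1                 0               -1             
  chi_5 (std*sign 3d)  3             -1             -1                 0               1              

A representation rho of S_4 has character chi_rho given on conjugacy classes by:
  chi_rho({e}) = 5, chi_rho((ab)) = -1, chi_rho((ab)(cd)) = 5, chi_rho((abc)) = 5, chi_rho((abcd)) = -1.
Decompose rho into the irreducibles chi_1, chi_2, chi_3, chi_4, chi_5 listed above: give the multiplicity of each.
Multiplicities: chi_1: 2, chi_2: 3, chi_3: 0, chi_4: 0, chi_5: 0.

Reasoning: Use <chi_rho, chi> = (1/|G|) sum_C |C| * chi_rho(C) * conj(chi(C)) with |G| = 24 for each irreducible chi in the table:
  <chi_rho, chi_1> = (1/24)[1*(5)*conj(1) + 6*(-1)*conj(1) + 3*(5)*conj(1) + 8*(5)*conj(1) + 6*(-1)*conj(1)]
      = (1/24)[(5) + (-6) + (15) + (40) + (-6)] = 48/24 = 2
  <chi_rho, chi_2> = (1/24)[1*(5)*conj(1) + 6*(-1)*conj(-1) + 3*(5)*conj(1) + 8*(5)*conj(1) + 6*(-1)*conj(-1)]
      = (1/24)[(5) + (6) + (15) + (40) + (6)] = 72/24 = 3
  <chi_rho, chi_3> = (1/24)[1*(5)*conj(2) + 6*(-1)*conj(0) + 3*(5)*conj(2) + 8*(5)*conj(-1) + 6*(-1)*conj(0)]
      = (1/24)[(10) + (0) + (30) + (-40) + (0)] = 0/24 = 0
  <chi_rho, chi_4> = (1/24)[1*(5)*conj(3) + 6*(-1)*conj(1) + 3*(5)*conj(-1) + 8*(5)*conj(0) + 6*(-1)*conj(-1)]
      = (1/24)[(15) + (-6) + (-15) + (0) + (6)] = 0/24 = 0
  <chi_rho, chi_5> = (1/24)[1*(5)*conj(3) + 6*(-1)*conj(-1) + 3*(5)*conj(-1) + 8*(5)*conj(0) + 6*(-1)*conj(1)]
      = (1/24)[(15) + (6) + (-15) + (0) + (-6)] = 0/24 = 0
Dimension check: dim(rho) = sum (mult * dim) = 2*1 + 3*1 + 0*2 + 0*3 + 0*3 = 5 = chi_rho(e) = 5.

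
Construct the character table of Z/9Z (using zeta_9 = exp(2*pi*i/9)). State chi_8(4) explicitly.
Character table of Z/9Z (irreps indexed chi_0,...,chi_8 with chi_k(m) = zeta_9^(k*m), zeta_9 = exp(2*pi*i/9)):
  irrep \ class  {0} (size 1)  {1} (size 1)    {2} (size 1)    {3} (size 1)    {4} (size 1)    {5} (size 1)    {6} (size 1)    {7} (size 1)    {8} (size 1)  
  chi_0          1             1               1               1               1               1               1               1               1             
  chi_1          1             exp(2*I*pi/9)   exp(4*I*pi/9)   exp(2*I*pi/3)   exp(8*I*pi/9)   exp(-8*I*pi/9)  exp(-2*I*pi/3)  exp(-4*I*pi/9)  exp(-2*I*pi/9)
  chi_2          1             exp(4*I*pi/9)   exp(8*I*pi/9)   exp(-2*I*pi/3)  exp(-2*I*pi/9)  exp(2*I*pi/9)   exp(2*I*pi/3)   exp(-8*I*pi/9)  exp(-4*I*pi/9)
  chi_3          1             exp(2*I*pi/3)   exp(-2*I*pi/3)  1               exp(2*I*pi/3)   exp(-2*I*pi/3)  1               exp(2*I*pi/3)   exp(-2*I*pi/3)
  chi_4          1             exp(8*I*pi/9)   exp(-2*I*pi/9)  exp(2*I*pi/3)   exp(-4*I*pi/9)  exp(4*I*pi/9)   exp(-2*I*pi/3)  exp(2*I*pi/9)   exp(-8*I*pi/9)
  chi_5          1             exp(-8*I*pi/9)  exp(2*I*pi/9)   exp(-2*I*pi/3)  exp(4*I*pi/9)   exp(-4*I*pi/9)  exp(2*I*pi/3)   exp(-2*I*pi/9)  exp(8*I*pi/9) 
  chi_6          1             exp(-2*I*pi/3)  exp(2*I*pi/3)   1               exp(-2*I*pi/3)  exp(2*I*pi/3)   1               exp(-2*I*pi/3)  exp(2*I*pi/3) 
  chi_7          1             exp(-4*I*pi/9)  exp(-8*I*pi/9)  exp(2*I*pi/3)   exp(2*I*pi/9)   exp(-2*I*pi/9)  exp(-2*I*pi/3)  exp(8*I*pi/9)   exp(4*I*pi/9) 
  chi_8          1             exp(-2*I*pi/9)  exp(-4*I*pi/9)  exp(-2*I*pi/3)  exp(-8*I*pi/9)  exp(8*I*pi/9)   exp(2*I*pi/3)   exp(4*I*pi/9)   exp(2*I*pi/9) 

Spot check: chi_8(4) = zeta_9^(8*4) = zeta_9^32 = exp(-8*I*pi/9).

Working: Z/9Z is abelian, so all 9 irreducible complex representations are 1-dimensional. They are given by chi_k(m) = zeta_9^(k*m) for k = 0,...,8. Row orthogonality: sum_m chi_k(m) conj(chi_l(m)) = 9 * [k = l].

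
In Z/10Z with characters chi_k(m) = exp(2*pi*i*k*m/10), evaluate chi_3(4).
chi_3(4) = zeta_10^12 = exp(2*I*pi/5)

Working: chi_3(4) = zeta_10^(3*4) = zeta_10^12. Since zeta_10^10 = 1, this equals zeta_10^2 = exp(2*pi*i*2/10) = exp(2*I*pi/5).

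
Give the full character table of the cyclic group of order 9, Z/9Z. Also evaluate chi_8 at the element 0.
Character table of Z/9Z (irreps indexed chi_0,...,chi_8 with chi_k(m) = zeta_9^(k*m), zeta_9 = exp(2*pi*i/9)):
  irrep \ class  {0} (size 1)  {1} (size 1)    {2} (size 1)    {3} (size 1)    {4} (size 1)    {5} (size 1)    {6} (size 1)    {7} (size 1)    {8} (size 1)  
  chi_0          1             1               1               1               1               1               1               1               1             
  chi_1          1             exp(2*I*pi/9)   exp(4*I*pi/9)   exp(2*I*pi/3)   exp(8*I*pi/9)   exp(-8*I*pi/9)  exp(-2*I*pi/3)  exp(-4*I*pi/9)  exp(-2*I*pi/9)
  chi_2          1             exp(4*I*pi/9)   exp(8*I*pi/9)   exp(-2*I*pi/3)  exp(-2*I*pi/9)  exp(2*I*pi/9)   exp(2*I*pi/3)   exp(-8*I*pi/9)  exp(-4*I*pi/9)
  chi_3          1             exp(2*I*pi/3)   exp(-2*I*pi/3)  1               exp(2*I*pi/3)   exp(-2*I*pi/3)  1               exp(2*I*pi/3)   exp(-2*I*pi/3)
  chi_4          1             exp(8*I*pi/9)   exp(-2*I*pi/9)  exp(2*I*pi/3)   exp(-4*I*pi/9)  exp(4*I*pi/9)   exp(-2*I*pi/3)  exp(2*I*pi/9)   exp(-8*I*pi/9)
  chi_5          1             exp(-8*I*pi/9)  exp(2*I*pi/9)   exp(-2*I*pi/3)  exp(4*I*pi/9)   exp(-4*I*pi/9)  exp(2*I*pi/3)   exp(-2*I*pi/9)  exp(8*I*pi/9) 
  chi_6          1             exp(-2*I*pi/3)  exp(2*I*pi/3)   1               exp(-2*I*pi/3)  exp(2*I*pi/3)   1               exp(-2*I*pi/3)  exp(2*I*pi/3) 
  chi_7          1             exp(-4*I*pi/9)  exp(-8*I*pi/9)  exp(2*I*pi/3)   exp(2*I*pi/9)   exp(-2*I*pi/9)  exp(-2*I*pi/3)  exp(8*I*pi/9)   exp(4*I*pi/9) 
  chi_8          1             exp(-2*I*pi/9)  exp(-4*I*pi/9)  exp(-2*I*pi/3)  exp(-8*I*pi/9)  exp(8*I*pi/9)   exp(2*I*pi/3)   exp(4*I*pi/9)   exp(2*I*pi/9) 

Spot check: chi_8(0) = zeta_9^(8*0) = zeta_9^0 = 1.

Derivation: Z/9Z is abelian, so all 9 irreducible complex representations are 1-dimensional. They are given by chi_k(m) = zeta_9^(k*m) for k = 0,...,8. Row orthogonality: sum_m chi_k(m) conj(chi_l(m)) = 9 * [k = l].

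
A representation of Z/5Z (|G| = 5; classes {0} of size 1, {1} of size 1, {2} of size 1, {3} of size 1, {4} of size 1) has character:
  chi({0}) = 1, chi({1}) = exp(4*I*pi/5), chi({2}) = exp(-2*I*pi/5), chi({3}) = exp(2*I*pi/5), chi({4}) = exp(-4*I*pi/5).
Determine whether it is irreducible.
Irreducible: <chi, chi> = 1.

Justification: <chi, chi> = (1/|G|) sum_C |C| * |chi(C)|^2 = (1/5)[1*|1|^2 + 1*|exp(4*I*pi/5)|^2 + 1*|exp(-2*I*pi/5)|^2 + 1*|exp(2*I*pi/5)|^2 + 1*|exp(-4*I*pi/5)|^2]
  = (1/5)[(1) + (1) + (1) + (1) + (1)] = 5/5 = 1.
(Exp terms are combined using exp(i*s)*conj(exp(i*t)) = exp(i*(s-t)), and sums of them are collapsed using the identity that for every m > 1 the m distinct m-th roots of unity sum to 0, e.g. 1 + exp(2*I*pi/3) + exp(-2*I*pi/3) = 0.)
A character is irreducible iff <chi, chi> = 1, so this representation is irreducible.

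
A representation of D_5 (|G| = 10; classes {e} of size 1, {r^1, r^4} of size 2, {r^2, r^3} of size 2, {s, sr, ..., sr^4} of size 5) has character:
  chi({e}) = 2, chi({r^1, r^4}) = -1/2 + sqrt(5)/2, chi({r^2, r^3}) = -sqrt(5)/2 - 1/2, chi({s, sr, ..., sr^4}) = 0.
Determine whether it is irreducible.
Irreducible: <chi, chi> = 1.

Derivation: <chi, chi> = (1/|G|) sum_C |C| * |chi(C)|^2 = (1/10)[1*|2|^2 + 2*|-1/2 + sqrt(5)/2|^2 + 2*|-sqrt(5)/2 - 1/2|^2 + 5*|0|^2]
  = (1/10)[(4) + (3 - sqrt(5)) + (sqrt(5) + 3) + (0)] = 10/10 = 1.
A character is irreducible iff <chi, chi> = 1, so this representation is irreducible.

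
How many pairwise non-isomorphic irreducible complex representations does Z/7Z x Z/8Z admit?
56

Proof sketch: The number of irreducible complex representations of a finite group equals its number of conjugacy classes. Z/7Z x Z/8Z is abelian of order 56, so every element is its own conjugacy class: 56 classes, so Z/7Z x Z/8Z (order 56) has exactly 56 irreducible complex representations.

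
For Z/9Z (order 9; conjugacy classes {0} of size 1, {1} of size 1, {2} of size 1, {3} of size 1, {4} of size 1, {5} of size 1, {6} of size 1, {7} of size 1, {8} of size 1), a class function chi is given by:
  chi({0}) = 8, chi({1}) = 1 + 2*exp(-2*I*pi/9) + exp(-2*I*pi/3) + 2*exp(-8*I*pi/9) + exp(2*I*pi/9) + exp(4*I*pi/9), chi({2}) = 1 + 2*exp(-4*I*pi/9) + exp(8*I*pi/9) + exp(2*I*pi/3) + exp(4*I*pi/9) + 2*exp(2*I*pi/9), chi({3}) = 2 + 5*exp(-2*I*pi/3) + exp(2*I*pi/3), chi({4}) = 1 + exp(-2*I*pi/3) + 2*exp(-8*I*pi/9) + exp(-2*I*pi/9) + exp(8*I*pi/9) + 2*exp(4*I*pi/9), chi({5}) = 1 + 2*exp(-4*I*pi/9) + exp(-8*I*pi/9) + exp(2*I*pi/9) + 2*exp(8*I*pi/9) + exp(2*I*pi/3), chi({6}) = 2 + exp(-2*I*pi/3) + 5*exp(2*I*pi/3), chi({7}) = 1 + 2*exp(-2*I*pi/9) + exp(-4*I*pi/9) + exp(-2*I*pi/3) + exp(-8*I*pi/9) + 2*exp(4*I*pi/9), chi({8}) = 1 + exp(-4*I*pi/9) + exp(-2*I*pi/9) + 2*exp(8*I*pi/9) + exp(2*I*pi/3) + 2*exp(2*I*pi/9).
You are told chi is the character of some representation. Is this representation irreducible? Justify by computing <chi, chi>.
Not irreducible (reducible): <chi, chi> = 12 > 1.

Justification: <chi, chi> = (1/|G|) sum_C |C| * |chi(C)|^2 = (1/9)[1*|8|^2 + 1*|1 + 2*exp(-2*I*pi/9) + exp(-2*I*pi/3) + 2*exp(-8*I*pi/9) + exp(2*I*pi/9) + exp(4*I*pi/9)|^2 + 1*|1 + 2*exp(-4*I*pi/9) + exp(8*I*pi/9) + exp(2*I*pi/3) + exp(4*I*pi/9) + 2*exp(2*I*pi/9)|^2 + 1*|2 + 5*exp(-2*I*pi/3) + exp(2*I*pi/3)|^2 + 1*|1 + exp(-2*I*pi/3) + 2*exp(-8*I*pi/9) + exp(-2*I*pi/9) + exp(8*I*pi/9) + 2*exp(4*I*pi/9)|^2 + 1*|1 + 2*exp(-4*I*pi/9) + exp(-8*I*pi/9) + exp(2*I*pi/9) + 2*exp(8*I*pi/9) + exp(2*I*pi/3)|^2 + 1*|2 + exp(-2*I*pi/3) + 5*exp(2*I*pi/3)|^2 + 1*|1 + 2*exp(-2*I*pi/9) + exp(-4*I*pi/9) + exp(-2*I*pi/3) + exp(-8*I*pi/9) + 2*exp(4*I*pi/9)|^2 + 1*|1 + exp(-4*I*pi/9) + exp(-2*I*pi/9) + 2*exp(8*I*pi/9) + exp(2*I*pi/3) + 2*exp(2*I*pi/9)|^2]
  = (1/9)[(64) + (12 + 9*exp(-2*I*pi/3) + 5*exp(-4*I*pi/9) + 6*exp(-2*I*pi/9) + 6*exp(-8*I*pi/9) + 6*exp(8*I*pi/9) + 6*exp(2*I*pi/9) + 5*exp(4*I*pi/9) + 9*exp(2*I*pi/3)) + (12 + 9*exp(-2*I*pi/3) + 6*exp(-4*I*pi/9) + 6*exp(-2*I*pi/9) + 5*exp(-8*I*pi/9) + 5*exp(8*I*pi/9) + 6*exp(2*I*pi/9) + 6*exp(4*I*pi/9) + 9*exp(2*I*pi/3)) + (13) + (12 + 9*exp(-2*I*pi/3) + 6*exp(-4*I*pi/9) + 5*exp(-2*I*pi/9) + 6*exp(-8*I*pi/9) + 6*exp(8*I*pi/9) + 5*exp(2*I*pi/9) + 6*exp(4*I*pi/9) + 9*exp(2*I*pi/3)) + (12 + 9*exp(-2*I*pi/3) + 6*exp(-4*I*pi/9) + 5*exp(-2*I*pi/9) + 6*exp(-8*I*pi/9) + 6*exp(8*I*pi/9) + 5*exp(2*I*pi/9) + 6*exp(4*I*pi/9) + 9*exp(2*I*pi/3)) + (13) + (12 + 9*exp(-2*I*pi/3) + 6*exp(-4*I*pi/9) + 6*exp(-2*I*pi/9) + 5*exp(-8*I*pi/9) + 5*exp(8*I*pi/9) + 6*exp(2*I*pi/9) + 6*exp(4*I*pi/9) + 9*exp(2*I*pi/3)) + (12 + 9*exp(-2*I*pi/3) + 5*exp(-4*I*pi/9) + 6*exp(-2*I*pi/9) + 6*exp(-8*I*pi/9) + 6*exp(8*I*pi/9) + 6*exp(2*I*pi/9) + 5*exp(4*I*pi/9) + 9*exp(2*I*pi/3))] = 108/9 = 12.
(Exp terms are combined using exp(i*s)*conj(exp(i*t)) = exp(i*(s-t)), and sums of them are collapsed using the identity that for every m > 1 the m distinct m-th roots of unity sum to 0, e.g. 1 + exp(2*I*pi/3) + exp(-2*I*pi/3) = 0.)
A character is irreducible iff <chi, chi> = 1, so this representation is reducible.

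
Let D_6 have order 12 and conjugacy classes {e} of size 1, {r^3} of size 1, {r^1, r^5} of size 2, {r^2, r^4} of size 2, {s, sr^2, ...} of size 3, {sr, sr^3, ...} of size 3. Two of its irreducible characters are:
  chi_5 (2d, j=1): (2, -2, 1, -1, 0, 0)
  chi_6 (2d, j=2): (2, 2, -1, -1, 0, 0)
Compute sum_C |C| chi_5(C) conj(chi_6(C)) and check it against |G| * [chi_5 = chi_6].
Sum = 0; so <chi_5, chi_6> = 0 (distinct irreducibles are orthogonal).

Working: Compute term by term over conjugacy classes (|C| * chi_5(C) * conj(chi_6(C))):
  1*(2)*conj(2) + 1*(-2)*conj(2) + 2*(1)*conj(-1) + 2*(-1)*conj(-1) + 3*(0)*conj(0) + 3*(0)*conj(0)
  = (4) + (-4) + (-2) + (2) + (0) + (0)
  = 0.
Dividing by |G| = 12 gives 0/12 = 0, matching the row-orthogonality relation <chi_5, chi_6> = [chi_5 = chi_6].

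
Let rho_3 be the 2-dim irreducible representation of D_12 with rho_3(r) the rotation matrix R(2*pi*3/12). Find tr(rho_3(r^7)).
chi_{rho_3}(r^7) = 2*cos(2*pi*3*7/12) = 0

Derivation: rho_3(r^7) is rotation by angle 2*pi*3*7/12, whose trace is 2*cos(2*pi*3*7/12) = 0.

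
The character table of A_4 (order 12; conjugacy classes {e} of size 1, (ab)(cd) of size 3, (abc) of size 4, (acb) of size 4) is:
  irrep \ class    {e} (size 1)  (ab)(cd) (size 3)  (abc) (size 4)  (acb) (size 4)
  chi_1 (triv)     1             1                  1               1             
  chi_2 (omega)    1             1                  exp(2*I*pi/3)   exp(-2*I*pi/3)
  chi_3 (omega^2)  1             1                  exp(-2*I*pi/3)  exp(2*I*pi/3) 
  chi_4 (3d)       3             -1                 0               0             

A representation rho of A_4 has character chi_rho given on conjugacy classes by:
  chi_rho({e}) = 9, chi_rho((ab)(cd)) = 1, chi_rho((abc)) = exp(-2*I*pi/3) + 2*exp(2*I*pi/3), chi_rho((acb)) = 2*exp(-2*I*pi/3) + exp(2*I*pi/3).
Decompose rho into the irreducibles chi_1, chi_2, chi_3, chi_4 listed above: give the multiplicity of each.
Multiplicities: chi_1: 0, chi_2: 2, chi_3: 1, chi_4: 2.

Solution. Use <chi_rho, chi> = (1/|G|) sum_C |C| * chi_rho(C) * conj(chi(C)) with |G| = 12 for each irreducible chi in the table:
  <chi_rho, chi_1> = (1/12)[1*(9)*conj(1) + 3*(1)*conj(1) + 4*(exp(-2*I*pi/3) + 2*exp(2*I*pi/3))*conj(1) + 4*(2*exp(-2*I*pi/3) + exp(2*I*pi/3))*conj(1)]
      = (1/12)[(9) + (3) + (4*exp(-2*I*pi/3) + 8*exp(2*I*pi/3)) + (8*exp(-2*I*pi/3) + 4*exp(2*I*pi/3))] = 0/12 = 0
  <chi_rho, chi_2> = (1/12)[1*(9)*conj(1) + 3*(1)*conj(1) + 4*(exp(-2*I*pi/3) + 2*exp(2*I*pi/3))*conj(exp(2*I*pi/3)) + 4*(2*exp(-2*I*pi/3) + exp(2*I*pi/3))*conj(exp(-2*I*pi/3))]
      = (1/12)[(9) + (3) + (8 + 4*exp(2*I*pi/3)) + (8 + 4*exp(-2*I*pi/3))] = 24/12 = 2
  <chi_rho, chi_3> = (1/12)[1*(9)*conj(1) + 3*(1)*conj(1) + 4*(exp(-2*I*pi/3) + 2*exp(2*I*pi/3))*conj(exp(-2*I*pi/3)) + 4*(2*exp(-2*I*pi/3) + exp(2*I*pi/3))*conj(exp(2*I*pi/3))]
      = (1/12)[(9) + (3) + (4 + 8*exp(-2*I*pi/3)) + (4 + 8*exp(2*I*pi/3))] = 12/12 = 1
  <chi_rho, chi_4> = (1/12)[1*(9)*conj(3) + 3*(1)*conj(-1) + 4*(exp(-2*I*pi/3) + 2*exp(2*I*pi/3))*conj(0) + 4*(2*exp(-2*I*pi/3) + exp(2*I*pi/3))*conj(0)]
      = (1/12)[(27) + (-3) + (0) + (0)] = 24/12 = 2
(Exp terms are combined using exp(i*s)*conj(exp(i*t)) = exp(i*(s-t)), and sums of them are collapsed using the identity that for every m > 1 the m distinct m-th roots of unity sum to 0, e.g. 1 + exp(2*I*pi/3) + exp(-2*I*pi/3) = 0.)
Dimension check: dim(rho) = sum (mult * dim) = 0*1 + 2*1 + 1*1 + 2*3 = 9 = chi_rho(e) = 9.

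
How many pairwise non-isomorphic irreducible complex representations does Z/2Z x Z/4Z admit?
8

The number of irreducible complex representations of a finite group equals its number of conjugacy classes. Z/2Z x Z/4Z is abelian of order 8, so every element is its own conjugacy class: 8 classes, so Z/2Z x Z/4Z (order 8) has exactly 8 irreducible complex representations.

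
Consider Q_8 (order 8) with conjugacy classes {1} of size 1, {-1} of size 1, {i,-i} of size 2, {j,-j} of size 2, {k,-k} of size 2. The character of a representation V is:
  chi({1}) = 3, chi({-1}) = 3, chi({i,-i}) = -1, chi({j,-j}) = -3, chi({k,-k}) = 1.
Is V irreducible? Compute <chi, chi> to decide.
Not irreducible (reducible): <chi, chi> = 5 > 1.

Argument: <chi, chi> = (1/|G|) sum_C |C| * |chi(C)|^2 = (1/8)[1*|3|^2 + 1*|3|^2 + 2*|-1|^2 + 2*|-3|^2 + 2*|1|^2]
  = (1/8)[(9) + (9) + (2) + (18) + (2)] = 40/8 = 5.
A character is irreducible iff <chi, chi> = 1, so this representation is reducible.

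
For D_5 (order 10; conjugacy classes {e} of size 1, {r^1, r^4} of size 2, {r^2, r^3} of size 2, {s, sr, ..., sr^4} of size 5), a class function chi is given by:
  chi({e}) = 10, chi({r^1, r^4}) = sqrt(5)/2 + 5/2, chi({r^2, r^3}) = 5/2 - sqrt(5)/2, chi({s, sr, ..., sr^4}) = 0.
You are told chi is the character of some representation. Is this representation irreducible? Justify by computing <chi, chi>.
Not irreducible (reducible): <chi, chi> = 13 > 1.

Argument: <chi, chi> = (1/|G|) sum_C |C| * |chi(C)|^2 = (1/10)[1*|10|^2 + 2*|sqrt(5)/2 + 5/2|^2 + 2*|5/2 - sqrt(5)/2|^2 + 5*|0|^2]
  = (1/10)[(100) + (5*sqrt(5) + 15) + (15 - 5*sqrt(5)) + (0)] = 130/10 = 13.
A character is irreducible iff <chi, chi> = 1, so this representation is reducible.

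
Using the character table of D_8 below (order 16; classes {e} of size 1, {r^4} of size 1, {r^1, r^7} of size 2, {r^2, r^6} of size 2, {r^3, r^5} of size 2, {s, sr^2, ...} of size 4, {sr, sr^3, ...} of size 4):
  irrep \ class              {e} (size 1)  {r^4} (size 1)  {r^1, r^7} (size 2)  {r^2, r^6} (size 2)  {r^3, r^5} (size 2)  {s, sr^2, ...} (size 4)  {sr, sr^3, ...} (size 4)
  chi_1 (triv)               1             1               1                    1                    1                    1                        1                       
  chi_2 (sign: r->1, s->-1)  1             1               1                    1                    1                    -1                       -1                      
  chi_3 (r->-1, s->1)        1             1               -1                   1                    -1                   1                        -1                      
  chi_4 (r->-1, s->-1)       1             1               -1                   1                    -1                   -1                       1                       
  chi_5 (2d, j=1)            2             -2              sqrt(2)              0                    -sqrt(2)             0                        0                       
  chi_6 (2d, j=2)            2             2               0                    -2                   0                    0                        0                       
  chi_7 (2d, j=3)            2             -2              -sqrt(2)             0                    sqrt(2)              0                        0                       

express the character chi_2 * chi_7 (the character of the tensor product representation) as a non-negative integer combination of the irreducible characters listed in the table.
chi_2 tensor chi_7 = chi_7 (all other irreducibles have multiplicity 0).

Proof sketch: The character of a tensor product is the pointwise product (chi_2 * chi_7)(C) = chi_2(C) * chi_7(C):
  {e}: (1)*(2), {r^4}: (1)*(-2), {r^1, r^7}: (1)*(-sqrt(2)), {r^2, r^6}: (1)*(0), {r^3, r^5}: (1)*(sqrt(2)), {s, sr^2, ...}: (-1)*(0), {sr, sr^3, ...}: (-1)*(0)
so (chi_2 * chi_7) takes values
  {e} -> 2, {r^4} -> -2, {r^1, r^7} -> -sqrt(2), {r^2, r^6} -> 0, {r^3, r^5} -> sqrt(2), {s, sr^2, ...} -> 0, {sr, sr^3, ...} -> 0.
Now take the inner product of this character with each irreducible chi from the table, <chi_2*chi_7, chi> = (1/16) sum_C |C| (chi_2*chi_7)(C) conj(chi(C)):
  <chi_2*chi_7, chi_1> = (1/16)[1*(2)*conj(1) + 1*(-2)*conj(1) + 2*(-sqrt(2))*conj(1) + 2*(0)*conj(1) + 2*(sqrt(2))*conj(1) + 4*(0)*conj(1) + 4*(0)*conj(1)]
      = (1/16)[(2) + (-2) + (-2*sqrt(2)) + (0) + (2*sqrt(2)) + (0) + (0)] = 0/16 = 0
  <chi_2*chi_7, chi_2> = (1/16)[1*(2)*conj(1) + 1*(-2)*conj(1) + 2*(-sqrt(2))*conj(1) + 2*(0)*conj(1) + 2*(sqrt(2))*conj(1) + 4*(0)*conj(-1) + 4*(0)*conj(-1)]
      = (1/16)[(2) + (-2) + (-2*sqrt(2)) + (0) + (2*sqrt(2)) + (0) + (0)] = 0/16 = 0
  <chi_2*chi_7, chi_3> = (1/16)[1*(2)*conj(1) + 1*(-2)*conj(1) + 2*(-sqrt(2))*conj(-1) + 2*(0)*conj(1) + 2*(sqrt(2))*conj(-1) + 4*(0)*conj(1) + 4*(0)*conj(-1)]
      = (1/16)[(2) + (-2) + (2*sqrt(2)) + (0) + (-2*sqrt(2)) + (0) + (0)] = 0/16 = 0
  <chi_2*chi_7, chi_4> = (1/16)[1*(2)*conj(1) + 1*(-2)*conj(1) + 2*(-sqrt(2))*conj(-1) + 2*(0)*conj(1) + 2*(sqrt(2))*conj(-1) + 4*(0)*conj(-1) + 4*(0)*conj(1)]
      = (1/16)[(2) + (-2) + (2*sqrt(2)) + (0) + (-2*sqrt(2)) + (0) + (0)] = 0/16 = 0
  <chi_2*chi_7, chi_5> = (1/16)[1*(2)*conj(2) + 1*(-2)*conj(-2) + 2*(-sqrt(2))*conj(sqrt(2)) + 2*(0)*conj(0) + 2*(sqrt(2))*conj(-sqrt(2)) + 4*(0)*conj(0) + 4*(0)*conj(0)]
      = (1/16)[(4) + (4) + (-4) + (0) + (-4) + (0) + (0)] = 0/16 = 0
  <chi_2*chi_7, chi_6> = (1/16)[1*(2)*conj(2) + 1*(-2)*conj(2) + 2*(-sqrt(2))*conj(0) + 2*(0)*conj(-2) + 2*(sqrt(2))*conj(0) + 4*(0)*conj(0) + 4*(0)*conj(0)]
      = (1/16)[(4) + (-4) + (0) + (0) + (0) + (0) + (0)] = 0/16 = 0
  <chi_2*chi_7, chi_7> = (1/16)[1*(2)*conj(2) + 1*(-2)*conj(-2) + 2*(-sqrt(2))*conj(-sqrt(2)) + 2*(0)*conj(0) + 2*(sqrt(2))*conj(sqrt(2)) + 4*(0)*conj(0) + 4*(0)*conj(0)]
      = (1/16)[(4) + (4) + (4) + (0) + (4) + (0) + (0)] = 16/16 = 1
Hence the multiplicities are chi_7: 1. Dimension check: dim(chi_2)*dim(chi_7) = 1*2 = 2 and sum (mult * dim) = 1*2 = 2.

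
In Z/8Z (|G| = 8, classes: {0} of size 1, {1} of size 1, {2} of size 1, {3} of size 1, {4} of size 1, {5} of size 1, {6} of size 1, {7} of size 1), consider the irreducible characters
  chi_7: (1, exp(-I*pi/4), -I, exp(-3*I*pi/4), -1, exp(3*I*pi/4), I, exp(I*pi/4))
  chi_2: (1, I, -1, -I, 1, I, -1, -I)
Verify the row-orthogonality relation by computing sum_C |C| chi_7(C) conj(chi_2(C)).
Sum = 0; so <chi_7, chi_2> = 0 (distinct irreducibles are orthogonal).

Solution. Compute term by term over conjugacy classes (|C| * chi_7(C) * conj(chi_2(C))):
  1*(1)*conj(1) + 1*(exp(-I*pi/4))*conj(I) + 1*(-I)*conj(-1) + 1*(exp(-3*I*pi/4))*conj(-I) + 1*(-1)*conj(1) + 1*(exp(3*I*pi/4))*conj(I) + 1*(I)*conj(-1) + 1*(exp(I*pi/4))*conj(-I)
  = (1) + (-exp(I*pi/4)) + (I) + (exp(-I*pi/4)) + (-1) + (-exp(-3*I*pi/4)) + (-I) + (exp(3*I*pi/4))
  = 0.
(Exp terms are combined using exp(i*s)*conj(exp(i*t)) = exp(i*(s-t)), and sums of them are collapsed using the identity that for every m > 1 the m distinct m-th roots of unity sum to 0, e.g. 1 + exp(2*I*pi/3) + exp(-2*I*pi/3) = 0.)
Dividing by |G| = 8 gives 0/8 = 0, matching the row-orthogonality relation <chi_7, chi_2> = [chi_7 = chi_2].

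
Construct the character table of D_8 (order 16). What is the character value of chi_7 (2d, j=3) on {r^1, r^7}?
Conjugacy classes: {e} of size 1, {r^4} of size 1, {r^1, r^7} of size 2, {r^2, r^6} of size 2, {r^3, r^5} of size 2, {s, sr^2, ...} of size 4, {sr, sr^3, ...} of size 4.
Character table:
  irrep \ class              {e} (size 1)  {r^4} (size 1)  {r^1, r^7} (size 2)  {r^2, r^6} (size 2)  {r^3, r^5} (size 2)  {s, sr^2, ...} (size 4)  {sr, sr^3, ...} (size 4)
  chi_1 (triv)               1             1               1                    1                    1                    1                        1                       
  chi_2 (sign: r->1, s->-1)  1             1               1                    1                    1                    -1                       -1                      
  chi_3 (r->-1, s->1)        1             1               -1                   1                    -1                   1                        -1                      
  chi_4 (r->-1, s->-1)       1             1               -1                   1                    -1                   -1                       1                       
  chi_5 (2d, j=1)            2             -2              sqrt(2)              0                    -sqrt(2)             0                        0                       
  chi_6 (2d, j=2)            2             2               0                    -2                   0                    0                        0                       
  chi_7 (2d, j=3)            2             -2              -sqrt(2)             0                    sqrt(2)              0                        0                       

Spot check: chi_7 (2d, j=3) on {r^1, r^7} = -sqrt(2).

Working: D_8 has order 2*8 = 16 with 7 conjugacy classes, hence 7 irreducibles. Sum of squared dims 1 + 1 + 1 + 1 + 4 + 4 + 4 = 16 = |G|. Linear characters come from the abelianisation; the 2-dimensional irreps have character r^k -> 2*cos(2*pi*j*k/8), reflections -> 0.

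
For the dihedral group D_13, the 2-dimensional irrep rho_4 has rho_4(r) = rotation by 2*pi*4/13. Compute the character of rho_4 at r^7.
chi_{rho_4}(r^7) = 2*cos(2*pi*4*7/13) = 2*cos(56*pi/13)

Justification: rho_4(r^7) is rotation by angle 2*pi*4*7/13, whose trace is 2*cos(2*pi*4*7/13) = 2*cos(56*pi/13).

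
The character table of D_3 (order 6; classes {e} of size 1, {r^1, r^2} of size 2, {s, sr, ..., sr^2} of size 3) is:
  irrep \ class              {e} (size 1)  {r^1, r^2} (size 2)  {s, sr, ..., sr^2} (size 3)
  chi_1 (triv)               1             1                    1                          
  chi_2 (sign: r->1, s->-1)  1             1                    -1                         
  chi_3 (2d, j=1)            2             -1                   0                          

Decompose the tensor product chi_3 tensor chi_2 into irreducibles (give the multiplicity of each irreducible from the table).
chi_3 tensor chi_2 = chi_3 (all other irreducibles have multiplicity 0).

Details: The character of a tensor product is the pointwise product (chi_3 * chi_2)(C) = chi_3(C) * chi_2(C):
  {e}: (2)*(1), {r^1, r^2}: (-1)*(1), {s, sr, ..., sr^2}: (0)*(-1)
so (chi_3 * chi_2) takes values
  {e} -> 2, {r^1, r^2} -> -1, {s, sr, ..., sr^2} -> 0.
Now take the inner product of this character with each irreducible chi from the table, <chi_3*chi_2, chi> = (1/6) sum_C |C| (chi_3*chi_2)(C) conj(chi(C)):
  <chi_3*chi_2, chi_1> = (1/6)[1*(2)*conj(1) + 2*(-1)*conj(1) + 3*(0)*conj(1)]
      = (1/6)[(2) + (-2) + (0)] = 0/6 = 0
  <chi_3*chi_2, chi_2> = (1/6)[1*(2)*conj(1) + 2*(-1)*conj(1) + 3*(0)*conj(-1)]
      = (1/6)[(2) + (-2) + (0)] = 0/6 = 0
  <chi_3*chi_2, chi_3> = (1/6)[1*(2)*conj(2) + 2*(-1)*conj(-1) + 3*(0)*conj(0)]
      = (1/6)[(4) + (2) + (0)] = 6/6 = 1
Hence the multiplicities are chi_3: 1. Dimension check: dim(chi_3)*dim(chi_2) = 2*1 = 2 and sum (mult * dim) = 1*2 = 2.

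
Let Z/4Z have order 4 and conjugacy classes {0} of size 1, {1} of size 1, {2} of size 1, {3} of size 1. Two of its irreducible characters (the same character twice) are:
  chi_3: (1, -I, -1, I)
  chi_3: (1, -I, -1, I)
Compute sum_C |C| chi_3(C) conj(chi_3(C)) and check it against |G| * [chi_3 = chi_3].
Sum = 4 = |G| = 4; so <chi_3, chi_3> = 1 (norm-1 confirms irreducibility).

Justification: Compute term by term over conjugacy classes (|C| * chi_3(C) * conj(chi_3(C))):
  1*(1)*conj(1) + 1*(-I)*conj(-I) + 1*(-1)*conj(-1) + 1*(I)*conj(I)
  = (1) + (1) + (1) + (1)
  = 4.
(Exp terms are combined using exp(i*s)*conj(exp(i*t)) = exp(i*(s-t)), and sums of them are collapsed using the identity that for every m > 1 the m distinct m-th roots of unity sum to 0, e.g. 1 + exp(2*I*pi/3) + exp(-2*I*pi/3) = 0.)
Dividing by |G| = 4 gives 4/4 = 1, matching the row-orthogonality relation <chi_3, chi_3> = [chi_3 = chi_3].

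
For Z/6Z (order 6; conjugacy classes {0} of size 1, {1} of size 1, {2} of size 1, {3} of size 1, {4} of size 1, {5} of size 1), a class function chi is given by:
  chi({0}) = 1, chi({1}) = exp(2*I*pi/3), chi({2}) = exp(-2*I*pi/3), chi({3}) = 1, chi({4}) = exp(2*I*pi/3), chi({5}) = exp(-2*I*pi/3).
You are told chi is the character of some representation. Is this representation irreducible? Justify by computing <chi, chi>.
Irreducible: <chi, chi> = 1.

Reasoning: <chi, chi> = (1/|G|) sum_C |C| * |chi(C)|^2 = (1/6)[1*|1|^2 + 1*|exp(2*I*pi/3)|^2 + 1*|exp(-2*I*pi/3)|^2 + 1*|1|^2 + 1*|exp(2*I*pi/3)|^2 + 1*|exp(-2*I*pi/3)|^2]
  = (1/6)[(1) + (1) + (1) + (1) + (1) + (1)] = 6/6 = 1.
(Exp terms are combined using exp(i*s)*conj(exp(i*t)) = exp(i*(s-t)), and sums of them are collapsed using the identity that for every m > 1 the m distinct m-th roots of unity sum to 0, e.g. 1 + exp(2*I*pi/3) + exp(-2*I*pi/3) = 0.)
A character is irreducible iff <chi, chi> = 1, so this representation is irreducible.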